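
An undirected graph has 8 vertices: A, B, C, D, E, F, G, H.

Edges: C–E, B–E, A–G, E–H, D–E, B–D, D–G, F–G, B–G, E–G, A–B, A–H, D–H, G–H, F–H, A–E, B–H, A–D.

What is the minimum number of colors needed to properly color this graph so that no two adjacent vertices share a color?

A, B, D, E, G, H are pairwise adjacent (a clique of size 6), so at least 6 colors are needed.
One proper 6-coloring: A=5, B=6, C=1, D=4, E=2, F=2, G=3, H=1. Every edge joins two different colors.

6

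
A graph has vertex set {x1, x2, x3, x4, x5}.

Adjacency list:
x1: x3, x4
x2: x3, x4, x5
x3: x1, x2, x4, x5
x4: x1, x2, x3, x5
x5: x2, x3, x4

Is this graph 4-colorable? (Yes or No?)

The chromatic number is 4. x2, x3, x4, x5 are pairwise adjacent (a clique of size 4), so at least 4 colors are needed.
4 colors suffice: color red → {x3}; color blue → {x4}; color green → {x1, x5}; color yellow → {x2}.
That is already a proper 4-coloring.

Yes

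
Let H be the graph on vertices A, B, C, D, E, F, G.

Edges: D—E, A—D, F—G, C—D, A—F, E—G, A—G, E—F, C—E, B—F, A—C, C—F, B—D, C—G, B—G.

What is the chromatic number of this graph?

4

A, C, F, G are pairwise adjacent (a clique of size 4), so at least 4 colors are needed.
4 colors suffice: A=yellow, B=blue, C=blue, D=red, E=yellow, F=green, G=red. No two adjacent vertices share a color.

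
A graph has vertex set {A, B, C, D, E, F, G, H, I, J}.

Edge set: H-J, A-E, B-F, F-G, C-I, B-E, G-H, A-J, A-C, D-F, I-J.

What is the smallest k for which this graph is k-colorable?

3

The cycle J-H-G-F-B-E-A-J has odd length 7, so it cannot be 2-colored; at least 3 colors are needed.
3 colors suffice: color 1 → {C, E, F, J}; color 2 → {A, B, D, H, I}; color 3 → {G}. Each edge has distinct colors on its endpoints.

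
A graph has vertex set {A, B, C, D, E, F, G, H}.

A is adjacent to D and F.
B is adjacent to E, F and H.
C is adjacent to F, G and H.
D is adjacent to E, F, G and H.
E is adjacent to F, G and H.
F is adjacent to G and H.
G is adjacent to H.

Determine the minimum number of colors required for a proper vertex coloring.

5

D, E, F, G, H are mutually adjacent (a clique of size 5), so at least 5 colors are needed.
5 colors suffice: color 1 → {F}; color 2 → {A, H}; color 3 → {B, C, D}; color 4 → {G}; color 5 → {E}. No two adjacent vertices share a color.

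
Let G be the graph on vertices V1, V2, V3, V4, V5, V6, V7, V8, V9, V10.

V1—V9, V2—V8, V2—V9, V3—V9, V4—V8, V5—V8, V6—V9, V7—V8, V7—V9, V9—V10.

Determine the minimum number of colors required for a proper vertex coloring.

2

V9 and V10 are adjacent, so at least 2 colors are needed.
2 colors suffice: V1=2, V2=2, V3=2, V4=2, V5=2, V6=2, V7=2, V8=1, V9=1, V10=2. No two adjacent vertices share a color.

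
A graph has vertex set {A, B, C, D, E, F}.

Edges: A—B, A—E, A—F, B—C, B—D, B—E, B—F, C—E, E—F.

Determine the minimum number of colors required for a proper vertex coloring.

4

A, B, E, F form a clique, so at least 4 colors are needed.
4 colors suffice: A=3, B=1, C=3, D=2, E=2, F=4. Every edge joins two different colors.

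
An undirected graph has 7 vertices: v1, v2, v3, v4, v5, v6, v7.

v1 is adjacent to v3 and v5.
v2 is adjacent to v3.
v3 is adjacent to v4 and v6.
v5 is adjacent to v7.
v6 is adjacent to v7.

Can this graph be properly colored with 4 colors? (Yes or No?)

Yes

The chromatic number is 3. The cycle v7-v5-v1-v3-v6-v7 has odd length 5, so it cannot be 2-colored; at least 3 colors are needed.
A valid assignment using 3 colors: v1=B, v2=B, v3=R, v4=B, v5=R, v6=B, v7=G.
Since 4 ≥ 3, a proper 4-coloring certainly exists.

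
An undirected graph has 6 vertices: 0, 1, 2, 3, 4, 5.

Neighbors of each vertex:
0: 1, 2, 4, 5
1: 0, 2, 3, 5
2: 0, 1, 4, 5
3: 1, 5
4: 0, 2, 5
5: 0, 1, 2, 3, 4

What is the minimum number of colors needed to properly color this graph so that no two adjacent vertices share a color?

4

0, 1, 2, 5 are pairwise adjacent (a clique of size 4), so at least 4 colors are needed.
4 colors suffice: color a → {5}; color b → {0, 3}; color c → {2}; color d → {1, 4}. No two adjacent vertices share a color.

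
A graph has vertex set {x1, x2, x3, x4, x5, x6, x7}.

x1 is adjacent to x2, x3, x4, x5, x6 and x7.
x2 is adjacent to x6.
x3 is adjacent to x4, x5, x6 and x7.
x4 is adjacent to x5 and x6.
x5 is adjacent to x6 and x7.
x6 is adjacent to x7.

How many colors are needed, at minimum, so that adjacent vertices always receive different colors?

5

x1, x3, x4, x5, x6 form a clique, so at least 5 colors are needed.
A valid assignment using 5 colors: x1=blue, x2=green, x3=green, x4=purple, x5=yellow, x6=red, x7=purple. No two adjacent vertices share a color.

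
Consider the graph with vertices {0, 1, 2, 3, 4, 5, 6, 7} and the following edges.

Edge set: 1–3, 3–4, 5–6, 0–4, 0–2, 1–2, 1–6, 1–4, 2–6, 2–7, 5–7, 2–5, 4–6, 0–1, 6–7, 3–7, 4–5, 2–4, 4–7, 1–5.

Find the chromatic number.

5

2, 4, 5, 6, 7 are mutually adjacent (a clique of size 5), so at least 5 colors are needed.
5 colors suffice: color a → {4}; color b → {1, 7}; color c → {2, 3}; color d → {0, 6}; color e → {5}. Every edge joins two different colors.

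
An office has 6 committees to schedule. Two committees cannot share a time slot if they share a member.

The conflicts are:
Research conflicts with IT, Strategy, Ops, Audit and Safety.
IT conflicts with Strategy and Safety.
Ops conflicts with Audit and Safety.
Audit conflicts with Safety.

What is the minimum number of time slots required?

Research, Ops, Audit, Safety all conflict with each other, so at least 4 time slots are needed.
4 time slots suffice: Research=1, IT=3, Strategy=2, Ops=4, Audit=3, Safety=2. No two conflicting committees share a time slot.

4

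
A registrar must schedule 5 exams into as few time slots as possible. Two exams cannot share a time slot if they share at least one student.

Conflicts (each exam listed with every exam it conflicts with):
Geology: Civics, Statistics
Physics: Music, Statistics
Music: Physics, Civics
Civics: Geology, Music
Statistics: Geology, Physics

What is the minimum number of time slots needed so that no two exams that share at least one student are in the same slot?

3

The cycle Civics-Geology-Statistics-Physics-Music-Civics has odd length 5, so it cannot be 2-colored; at least 3 time slots are needed.
A valid assignment using 3 time slots: Geology=2, Physics=3, Music=2, Civics=1, Statistics=1. No two conflicting exams share a time slot.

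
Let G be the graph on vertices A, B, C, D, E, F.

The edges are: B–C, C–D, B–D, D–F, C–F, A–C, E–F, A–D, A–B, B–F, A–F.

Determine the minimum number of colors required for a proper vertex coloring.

A, B, C, D, F are pairwise adjacent (a clique of size 5), so at least 5 colors are needed.
5 colors suffice: A=2, B=4, C=3, D=5, E=2, F=1. No two adjacent vertices share a color.

5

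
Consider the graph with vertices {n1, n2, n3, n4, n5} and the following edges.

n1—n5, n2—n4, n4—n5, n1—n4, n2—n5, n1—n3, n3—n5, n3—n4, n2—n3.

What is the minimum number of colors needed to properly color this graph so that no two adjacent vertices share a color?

n1, n3, n4, n5 form a clique, so at least 4 colors are needed.
4 colors suffice: color 1 → {n5}; color 2 → {n4}; color 3 → {n3}; color 4 → {n1, n2}. No two adjacent vertices share a color.

4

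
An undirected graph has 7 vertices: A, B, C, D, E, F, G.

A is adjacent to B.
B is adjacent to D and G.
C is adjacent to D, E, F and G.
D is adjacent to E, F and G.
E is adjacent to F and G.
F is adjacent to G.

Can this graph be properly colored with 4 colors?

No

C, D, E, F, G form a clique, so at least 5 colors are needed.
So 4 colors are not enough.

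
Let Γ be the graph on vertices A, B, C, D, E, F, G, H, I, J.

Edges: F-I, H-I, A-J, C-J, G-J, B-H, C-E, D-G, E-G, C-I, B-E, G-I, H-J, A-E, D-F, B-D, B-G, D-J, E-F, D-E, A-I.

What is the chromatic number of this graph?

4

B, D, E, G are pairwise adjacent (a clique of size 4), so at least 4 colors are needed.
4 colors suffice: A=2, B=4, C=2, D=3, E=1, F=2, G=2, H=2, I=1, J=1. Each edge has distinct colors on its endpoints.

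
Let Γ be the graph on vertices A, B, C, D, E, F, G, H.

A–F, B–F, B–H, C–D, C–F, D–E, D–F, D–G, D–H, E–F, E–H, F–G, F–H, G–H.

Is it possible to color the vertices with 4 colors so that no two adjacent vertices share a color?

The chromatic number is 4. D, E, F, H are pairwise adjacent (a clique of size 4), so at least 4 colors are needed.
One proper 4-coloring: A=2, B=2, C=3, D=2, E=4, F=1, G=4, H=3.
That is already a proper 4-coloring.

Yes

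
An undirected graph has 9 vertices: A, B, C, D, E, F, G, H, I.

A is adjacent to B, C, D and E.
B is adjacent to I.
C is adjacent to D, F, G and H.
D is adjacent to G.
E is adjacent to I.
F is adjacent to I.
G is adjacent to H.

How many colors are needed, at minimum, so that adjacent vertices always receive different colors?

3

C, G, H are pairwise adjacent, so at least 3 colors are needed.
One proper 3-coloring: A=blue, B=green, C=red, D=green, E=green, F=blue, G=blue, H=green, I=red. Every edge joins two different colors.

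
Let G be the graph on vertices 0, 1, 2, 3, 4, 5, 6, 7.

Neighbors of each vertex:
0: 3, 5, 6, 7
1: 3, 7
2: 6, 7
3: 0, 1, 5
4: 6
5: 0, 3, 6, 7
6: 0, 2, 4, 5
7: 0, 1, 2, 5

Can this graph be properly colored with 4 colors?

Yes

The chromatic number is 3. 0, 3, 5 are mutually adjacent, so at least 3 colors are needed.
3 colors suffice: color a → {3, 6, 7}; color b → {0, 1, 2, 4}; color c → {5}.
Since 4 ≥ 3, a proper 4-coloring certainly exists.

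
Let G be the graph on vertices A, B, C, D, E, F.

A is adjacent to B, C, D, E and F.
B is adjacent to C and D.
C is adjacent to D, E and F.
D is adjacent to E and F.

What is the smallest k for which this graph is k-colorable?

A, C, D, F are mutually adjacent (a clique of size 4), so at least 4 colors are needed.
A valid assignment using 4 colors: A=blue, B=yellow, C=green, D=red, E=yellow, F=yellow. Every edge joins two different colors.

4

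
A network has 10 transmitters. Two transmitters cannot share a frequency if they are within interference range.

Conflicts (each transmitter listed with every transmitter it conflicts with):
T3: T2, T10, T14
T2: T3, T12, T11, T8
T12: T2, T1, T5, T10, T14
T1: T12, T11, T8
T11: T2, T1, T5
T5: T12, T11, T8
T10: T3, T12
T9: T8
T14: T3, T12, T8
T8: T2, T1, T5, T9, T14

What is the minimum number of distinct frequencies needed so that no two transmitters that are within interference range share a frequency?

T2 and T8 conflict, so at least 2 frequencies are needed.
2 frequencies suffice: frequency 1 → {T3, T12, T11, T8}; frequency 2 → {T2, T1, T5, T10, T9, T14}. No two conflicting transmitters share a frequency.

2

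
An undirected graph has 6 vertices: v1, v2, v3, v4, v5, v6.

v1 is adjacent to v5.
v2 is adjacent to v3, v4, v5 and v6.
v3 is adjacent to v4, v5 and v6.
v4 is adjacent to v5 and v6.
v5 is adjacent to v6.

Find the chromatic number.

5

v2, v3, v4, v5, v6 are mutually adjacent (a clique of size 5), so at least 5 colors are needed.
5 colors suffice: v1=2, v2=5, v3=4, v4=2, v5=1, v6=3. Every edge joins two different colors.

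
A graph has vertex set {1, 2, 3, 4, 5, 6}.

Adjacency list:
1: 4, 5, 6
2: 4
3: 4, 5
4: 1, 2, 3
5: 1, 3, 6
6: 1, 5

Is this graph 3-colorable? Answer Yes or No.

The chromatic number is 3. 1, 5, 6 are mutually adjacent, so at least 3 colors are needed.
3 colors suffice: color red → {4, 5}; color blue → {1, 2, 3}; color green → {6}.
That is already a proper 3-coloring.

Yes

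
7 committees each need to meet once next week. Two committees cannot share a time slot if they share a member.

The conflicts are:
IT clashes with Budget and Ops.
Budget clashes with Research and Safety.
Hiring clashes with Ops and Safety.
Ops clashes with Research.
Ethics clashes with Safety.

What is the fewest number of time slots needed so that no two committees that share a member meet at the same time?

The cycle Safety-Budget-Research-Ops-Hiring-Safety has odd length 5, so it cannot be 2-colored; at least 3 time slots are needed.
Using 3 time slots: IT=3, Budget=2, Hiring=2, Ops=1, Ethics=2, Research=3, Safety=1. Each listed conflict is separated.

3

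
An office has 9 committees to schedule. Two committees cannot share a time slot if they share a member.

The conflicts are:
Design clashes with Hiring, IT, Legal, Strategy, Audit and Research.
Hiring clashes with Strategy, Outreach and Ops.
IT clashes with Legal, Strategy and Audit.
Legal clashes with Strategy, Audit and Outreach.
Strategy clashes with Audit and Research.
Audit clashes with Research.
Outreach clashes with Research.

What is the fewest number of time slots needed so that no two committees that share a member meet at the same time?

Design, IT, Legal, Strategy, Audit all conflict with each other, so at least 5 time slots are needed.
5 time slots suffice: Design=1, Hiring=3, IT=5, Legal=3, Strategy=2, Audit=4, Outreach=1, Ops=1, Research=3. Every pair that conflicts lands in different time slots.

5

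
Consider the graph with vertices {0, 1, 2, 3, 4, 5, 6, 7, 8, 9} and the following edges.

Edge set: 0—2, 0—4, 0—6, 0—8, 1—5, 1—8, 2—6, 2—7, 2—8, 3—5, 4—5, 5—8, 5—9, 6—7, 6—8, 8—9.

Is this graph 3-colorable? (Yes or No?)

0, 2, 6, 8 are pairwise adjacent (a clique of size 4), so at least 4 colors are needed.
So 3 colors are not enough.

No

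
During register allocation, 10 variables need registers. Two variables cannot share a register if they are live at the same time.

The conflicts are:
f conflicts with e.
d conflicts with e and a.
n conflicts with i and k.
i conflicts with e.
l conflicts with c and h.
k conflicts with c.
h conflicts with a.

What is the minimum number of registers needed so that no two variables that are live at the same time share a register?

3

The cycle d-e-i-n-k-c-l-h-a-d has odd length 9, so it cannot be 2-colored; at least 3 registers are needed.
Using 3 registers: f=2, d=3, n=2, i=3, l=3, k=1, c=2, h=1, e=1, a=2. No two conflicting variables share a register.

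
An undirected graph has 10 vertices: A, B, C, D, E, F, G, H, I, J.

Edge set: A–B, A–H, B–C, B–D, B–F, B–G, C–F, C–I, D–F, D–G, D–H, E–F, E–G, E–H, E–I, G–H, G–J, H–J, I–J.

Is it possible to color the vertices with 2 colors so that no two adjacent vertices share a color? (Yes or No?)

G, H, J are pairwise adjacent, so at least 3 colors are needed.
So 2 colors are not enough.

No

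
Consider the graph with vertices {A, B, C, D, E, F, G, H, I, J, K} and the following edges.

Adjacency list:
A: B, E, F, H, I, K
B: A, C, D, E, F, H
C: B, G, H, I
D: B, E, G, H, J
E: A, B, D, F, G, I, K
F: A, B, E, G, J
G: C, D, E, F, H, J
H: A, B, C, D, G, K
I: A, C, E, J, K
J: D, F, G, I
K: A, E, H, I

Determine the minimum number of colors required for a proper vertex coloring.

4

A, B, E, F form a clique, so at least 4 colors are needed.
4 colors suffice: color 1 → {E, H, J}; color 2 → {B, G, I}; color 3 → {A, C, D}; color 4 → {F, K}. No two adjacent vertices share a color.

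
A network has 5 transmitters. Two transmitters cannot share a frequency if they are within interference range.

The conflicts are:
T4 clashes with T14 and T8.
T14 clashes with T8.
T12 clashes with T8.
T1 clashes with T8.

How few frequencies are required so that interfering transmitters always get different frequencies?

T4, T14, T8 all conflict with each other, so at least 3 frequencies are needed.
3 frequencies suffice: T4=2, T14=3, T12=2, T1=2, T8=1. No two conflicting transmitters share a frequency.

3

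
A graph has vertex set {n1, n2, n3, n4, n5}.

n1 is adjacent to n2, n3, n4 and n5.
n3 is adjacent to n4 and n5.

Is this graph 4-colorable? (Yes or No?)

Yes

The chromatic number is 3. n1, n3, n4 form a triangle, so at least 3 colors are needed.
3 colors suffice: color red → {n1}; color blue → {n2, n3}; color green → {n4, n5}.
Since 4 ≥ 3, a proper 4-coloring certainly exists.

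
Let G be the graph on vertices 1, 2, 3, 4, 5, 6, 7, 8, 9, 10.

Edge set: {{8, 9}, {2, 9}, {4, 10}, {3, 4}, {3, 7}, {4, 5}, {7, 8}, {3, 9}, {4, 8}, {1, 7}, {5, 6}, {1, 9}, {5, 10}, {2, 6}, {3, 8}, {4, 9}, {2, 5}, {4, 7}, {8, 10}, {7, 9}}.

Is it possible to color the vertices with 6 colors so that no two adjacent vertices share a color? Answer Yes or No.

The chromatic number is 5. 3, 4, 7, 8, 9 are mutually adjacent (a clique of size 5), so at least 5 colors are needed.
5 colors suffice: color red → {1, 2, 4}; color blue → {5, 9}; color green → {6, 8}; color yellow → {7, 10}; color purple → {3}.
Since 6 ≥ 5, a proper 6-coloring certainly exists.

Yes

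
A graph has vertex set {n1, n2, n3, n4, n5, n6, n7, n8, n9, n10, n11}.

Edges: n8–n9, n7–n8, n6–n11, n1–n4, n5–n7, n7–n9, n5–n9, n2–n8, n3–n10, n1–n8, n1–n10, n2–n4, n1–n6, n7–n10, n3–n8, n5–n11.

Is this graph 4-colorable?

Yes

The chromatic number is 3. n5, n7, n9 form a triangle, so at least 3 colors are needed.
One proper 3-coloring: n1=B, n2=B, n3=B, n4=R, n5=R, n6=R, n7=B, n8=R, n9=G, n10=R, n11=B.
Since 4 ≥ 3, a proper 4-coloring certainly exists.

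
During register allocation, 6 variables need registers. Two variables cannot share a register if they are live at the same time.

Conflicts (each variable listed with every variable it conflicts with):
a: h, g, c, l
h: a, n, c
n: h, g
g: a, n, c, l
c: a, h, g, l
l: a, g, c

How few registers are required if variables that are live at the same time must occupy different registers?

a, g, c, l all conflict with each other, so at least 4 registers are needed.
4 registers suffice: register 1 → {a, n}; register 2 → {c}; register 3 → {h, g}; register 4 → {l}. No two conflicting variables share a register.

4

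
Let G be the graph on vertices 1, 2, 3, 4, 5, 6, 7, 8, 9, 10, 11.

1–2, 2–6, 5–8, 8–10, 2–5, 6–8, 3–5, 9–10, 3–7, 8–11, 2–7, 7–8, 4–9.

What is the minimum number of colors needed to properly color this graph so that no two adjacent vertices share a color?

2

3 and 5 are adjacent, so at least 2 colors are needed.
A valid assignment using 2 colors: 1=blue, 2=red, 3=red, 4=blue, 5=blue, 6=blue, 7=blue, 8=red, 9=red, 10=blue, 11=blue. No two adjacent vertices share a color.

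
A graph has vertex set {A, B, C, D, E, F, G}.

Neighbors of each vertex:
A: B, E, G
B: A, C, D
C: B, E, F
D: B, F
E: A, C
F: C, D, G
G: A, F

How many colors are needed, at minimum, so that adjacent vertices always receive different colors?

3

The cycle A-B-C-F-G-A has odd length 5, so it cannot be 2-colored; at least 3 colors are needed.
3 colors suffice: color 1 → {A, C, D}; color 2 → {B, E, F}; color 3 → {G}. Every edge joins two different colors.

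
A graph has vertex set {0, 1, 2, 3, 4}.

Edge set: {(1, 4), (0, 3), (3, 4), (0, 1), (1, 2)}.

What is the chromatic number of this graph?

2

1 and 4 are adjacent, so at least 2 colors are needed.
A valid assignment using 2 colors: 0=b, 1=a, 2=b, 3=a, 4=b. Every edge joins two different colors.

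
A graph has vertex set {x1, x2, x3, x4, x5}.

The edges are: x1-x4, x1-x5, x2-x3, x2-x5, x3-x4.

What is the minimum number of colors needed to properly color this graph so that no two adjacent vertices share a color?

The cycle x4-x3-x2-x5-x1-x4 has odd length 5, so it cannot be 2-colored; at least 3 colors are needed.
3 colors suffice: color R → {x1, x2}; color B → {x3, x5}; color G → {x4}. Every edge joins two different colors.

3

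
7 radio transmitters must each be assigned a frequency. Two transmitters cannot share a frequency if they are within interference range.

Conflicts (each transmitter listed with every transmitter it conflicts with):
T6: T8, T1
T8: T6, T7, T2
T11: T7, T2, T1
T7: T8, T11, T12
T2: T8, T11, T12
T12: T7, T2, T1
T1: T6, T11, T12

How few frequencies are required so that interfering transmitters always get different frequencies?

3

The cycle T6-T8-T7-T11-T1-T6 has odd length 5, so it cannot be 2-colored; at least 3 frequencies are needed.
A valid assignment using 3 frequencies: T6=3, T8=2, T11=2, T7=1, T2=1, T12=2, T1=1. Each listed conflict is separated.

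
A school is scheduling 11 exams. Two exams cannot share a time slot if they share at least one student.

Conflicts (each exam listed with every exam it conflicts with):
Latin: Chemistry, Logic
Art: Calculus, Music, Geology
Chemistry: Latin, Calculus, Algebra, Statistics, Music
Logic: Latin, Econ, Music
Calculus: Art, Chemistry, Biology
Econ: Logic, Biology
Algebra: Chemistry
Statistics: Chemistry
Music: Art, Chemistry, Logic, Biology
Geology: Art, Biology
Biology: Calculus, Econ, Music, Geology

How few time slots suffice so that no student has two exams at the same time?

Latin and Logic conflict, so at least 2 time slots are needed.
2 time slots suffice: time slot 1 → {Art, Chemistry, Logic, Biology}; time slot 2 → {Latin, Calculus, Econ, Algebra, Statistics, Music, Geology}. No two conflicting exams share a time slot.

2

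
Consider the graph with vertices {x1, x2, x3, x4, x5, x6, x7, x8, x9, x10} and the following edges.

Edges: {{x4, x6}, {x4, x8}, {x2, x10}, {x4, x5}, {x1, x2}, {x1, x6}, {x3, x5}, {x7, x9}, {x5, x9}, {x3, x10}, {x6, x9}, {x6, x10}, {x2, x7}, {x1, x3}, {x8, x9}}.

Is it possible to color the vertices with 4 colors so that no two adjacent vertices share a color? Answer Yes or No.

Yes

The chromatic number is 3. The cycle x6-x10-x3-x5-x4-x6 has odd length 5, so it cannot be 2-colored; at least 3 colors are needed.
3 colors suffice: color 1 → {x2, x3, x6, x8}; color 2 → {x1, x4, x9, x10}; color 3 → {x5, x7}.
Since 4 ≥ 3, a proper 4-coloring certainly exists.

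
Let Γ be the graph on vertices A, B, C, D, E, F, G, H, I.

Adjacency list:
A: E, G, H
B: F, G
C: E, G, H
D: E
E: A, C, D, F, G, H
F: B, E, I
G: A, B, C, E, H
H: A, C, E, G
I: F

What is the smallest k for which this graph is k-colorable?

4

A, E, G, H form a clique, so at least 4 colors are needed.
4 colors suffice: color 1 → {B, E, I}; color 2 → {D, F, G}; color 3 → {H}; color 4 → {A, C}. Every edge joins two different colors.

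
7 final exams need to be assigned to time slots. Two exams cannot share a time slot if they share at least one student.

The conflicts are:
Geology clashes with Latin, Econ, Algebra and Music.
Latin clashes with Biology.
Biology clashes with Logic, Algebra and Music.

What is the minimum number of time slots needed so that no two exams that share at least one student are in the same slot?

2

Geology and Music conflict, so at least 2 time slots are needed.
A valid assignment using 2 time slots: Geology=1, Latin=2, Biology=1, Logic=2, Econ=2, Algebra=2, Music=2. No two conflicting exams share a time slot.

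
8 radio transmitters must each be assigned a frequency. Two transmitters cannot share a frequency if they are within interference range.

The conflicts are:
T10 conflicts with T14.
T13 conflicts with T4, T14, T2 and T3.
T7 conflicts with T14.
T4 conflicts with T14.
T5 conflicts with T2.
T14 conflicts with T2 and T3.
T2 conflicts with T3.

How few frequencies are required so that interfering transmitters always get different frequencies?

T13, T14, T2, T3 all conflict with each other, so at least 4 frequencies are needed.
4 frequencies suffice: frequency 1 → {T5, T14}; frequency 2 → {T10, T7, T4, T2}; frequency 3 → {T13}; frequency 4 → {T3}. No two conflicting transmitters share a frequency.

4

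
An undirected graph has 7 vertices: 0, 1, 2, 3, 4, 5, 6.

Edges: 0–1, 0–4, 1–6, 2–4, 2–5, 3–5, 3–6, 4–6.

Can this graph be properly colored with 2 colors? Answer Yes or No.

No

The cycle 5-3-6-4-2-5 has odd length 5, so it cannot be 2-colored; at least 3 colors are needed.
So 2 colors are not enough.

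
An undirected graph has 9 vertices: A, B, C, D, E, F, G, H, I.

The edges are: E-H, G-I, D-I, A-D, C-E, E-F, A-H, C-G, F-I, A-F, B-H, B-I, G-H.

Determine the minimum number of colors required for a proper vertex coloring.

The cycle G-I-D-A-H-G has odd length 5, so it cannot be 2-colored; at least 3 colors are needed.
A valid assignment using 3 colors: A=2, B=2, C=1, D=3, E=2, F=3, G=2, H=1, I=1. Each edge has distinct colors on its endpoints.

3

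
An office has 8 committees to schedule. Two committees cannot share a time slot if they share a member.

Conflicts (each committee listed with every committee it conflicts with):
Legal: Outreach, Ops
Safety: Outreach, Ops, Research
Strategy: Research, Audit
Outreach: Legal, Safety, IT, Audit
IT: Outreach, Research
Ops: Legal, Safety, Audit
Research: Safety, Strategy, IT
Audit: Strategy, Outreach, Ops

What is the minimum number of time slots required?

The cycle Research-Safety-Ops-Audit-Strategy-Research has odd length 5, so it cannot be 2-colored; at least 3 time slots are needed.
3 time slots suffice: time slot 1 → {Outreach, Ops, Research}; time slot 2 → {Legal, Safety, IT, Audit}; time slot 3 → {Strategy}. Each listed conflict is separated.

3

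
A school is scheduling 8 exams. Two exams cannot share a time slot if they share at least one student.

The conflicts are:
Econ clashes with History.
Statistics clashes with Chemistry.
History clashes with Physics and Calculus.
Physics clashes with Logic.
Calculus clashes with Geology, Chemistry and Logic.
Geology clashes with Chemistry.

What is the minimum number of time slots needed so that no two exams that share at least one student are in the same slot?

3

Calculus, Geology, Chemistry are mutually in conflict, so at least 3 time slots are needed.
3 time slots suffice: time slot 1 → {Econ, Statistics, Physics, Calculus}; time slot 2 → {History, Chemistry, Logic}; time slot 3 → {Geology}. Every pair that conflicts lands in different time slots.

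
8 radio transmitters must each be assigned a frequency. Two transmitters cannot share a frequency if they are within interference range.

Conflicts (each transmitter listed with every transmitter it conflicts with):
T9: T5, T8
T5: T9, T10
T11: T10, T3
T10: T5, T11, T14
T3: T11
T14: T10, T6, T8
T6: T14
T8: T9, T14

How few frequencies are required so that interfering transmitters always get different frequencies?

The cycle T10-T5-T9-T8-T14-T10 has odd length 5, so it cannot be 2-colored; at least 3 frequencies are needed.
3 frequencies suffice: T9=1, T5=3, T11=1, T10=2, T3=2, T14=1, T6=2, T8=2. Each listed conflict is separated.

3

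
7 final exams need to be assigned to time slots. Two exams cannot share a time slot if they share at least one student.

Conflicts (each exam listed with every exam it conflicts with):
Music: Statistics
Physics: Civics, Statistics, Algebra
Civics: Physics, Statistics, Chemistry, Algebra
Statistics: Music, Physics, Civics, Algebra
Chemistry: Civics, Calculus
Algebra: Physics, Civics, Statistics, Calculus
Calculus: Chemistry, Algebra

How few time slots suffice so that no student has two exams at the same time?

Physics, Civics, Statistics, Algebra all conflict with each other, so at least 4 time slots are needed.
Using 4 time slots: Music=2, Physics=4, Civics=2, Statistics=1, Chemistry=1, Algebra=3, Calculus=2. No two conflicting exams share a time slot.

4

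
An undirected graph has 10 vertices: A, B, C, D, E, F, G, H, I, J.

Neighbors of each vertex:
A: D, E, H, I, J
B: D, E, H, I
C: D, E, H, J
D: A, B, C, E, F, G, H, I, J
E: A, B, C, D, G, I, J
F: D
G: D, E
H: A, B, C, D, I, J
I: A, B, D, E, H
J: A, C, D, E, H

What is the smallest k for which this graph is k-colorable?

4

A, D, E, J are mutually adjacent (a clique of size 4), so at least 4 colors are needed.
One proper 4-coloring: A=yellow, B=yellow, C=yellow, D=red, E=blue, F=blue, G=green, H=blue, I=green, J=green. No two adjacent vertices share a color.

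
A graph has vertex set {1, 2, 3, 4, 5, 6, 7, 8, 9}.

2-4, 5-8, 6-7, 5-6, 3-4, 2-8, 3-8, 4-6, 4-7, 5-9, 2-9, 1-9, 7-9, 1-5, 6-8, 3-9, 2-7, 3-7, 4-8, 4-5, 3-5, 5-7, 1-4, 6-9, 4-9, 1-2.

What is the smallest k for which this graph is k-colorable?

5

3, 4, 5, 7, 9 form a clique, so at least 5 colors are needed.
5 colors suffice: color a → {4}; color b → {2, 5}; color c → {8, 9}; color d → {1, 7}; color e → {3, 6}. No two adjacent vertices share a color.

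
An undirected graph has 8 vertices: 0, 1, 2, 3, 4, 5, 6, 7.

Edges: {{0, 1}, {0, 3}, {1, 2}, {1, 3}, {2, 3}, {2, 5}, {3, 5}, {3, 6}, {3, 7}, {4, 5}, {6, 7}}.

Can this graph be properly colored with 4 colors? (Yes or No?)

The chromatic number is 3. 1, 2, 3 form a triangle, so at least 3 colors are needed.
3 colors suffice: color red → {3, 4}; color blue → {0, 2, 7}; color green → {1, 5, 6}.
Since 4 ≥ 3, a proper 4-coloring certainly exists.

Yes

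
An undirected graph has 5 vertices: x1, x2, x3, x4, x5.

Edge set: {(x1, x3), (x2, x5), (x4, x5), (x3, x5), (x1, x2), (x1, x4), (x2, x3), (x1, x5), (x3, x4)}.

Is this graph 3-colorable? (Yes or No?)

No

x1, x2, x3, x5 are mutually adjacent (a clique of size 4), so at least 4 colors are needed.
So 3 colors are not enough.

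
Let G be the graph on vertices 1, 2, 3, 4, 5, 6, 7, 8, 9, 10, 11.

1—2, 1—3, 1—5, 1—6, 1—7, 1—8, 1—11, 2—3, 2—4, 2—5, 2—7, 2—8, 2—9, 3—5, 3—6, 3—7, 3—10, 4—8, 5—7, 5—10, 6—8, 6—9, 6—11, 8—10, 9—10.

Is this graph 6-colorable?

Yes

The chromatic number is 5. 1, 2, 3, 5, 7 are pairwise adjacent (a clique of size 5), so at least 5 colors are needed.
5 colors suffice: 1=red, 2=blue, 3=green, 4=red, 5=yellow, 6=blue, 7=purple, 8=green, 9=green, 10=red, 11=green.
Since 6 ≥ 5, a proper 6-coloring certainly exists.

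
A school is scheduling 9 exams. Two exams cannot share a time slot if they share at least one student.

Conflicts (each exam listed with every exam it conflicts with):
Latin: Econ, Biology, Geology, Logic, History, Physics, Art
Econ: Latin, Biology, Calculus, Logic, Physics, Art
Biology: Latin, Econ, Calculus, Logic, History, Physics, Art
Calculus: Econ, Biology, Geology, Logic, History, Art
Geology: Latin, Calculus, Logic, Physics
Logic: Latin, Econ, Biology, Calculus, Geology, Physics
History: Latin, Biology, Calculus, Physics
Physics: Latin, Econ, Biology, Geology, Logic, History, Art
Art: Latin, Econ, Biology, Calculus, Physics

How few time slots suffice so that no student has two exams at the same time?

Latin, Econ, Biology, Logic, Physics all conflict with each other, so at least 5 time slots are needed.
5 time slots suffice: Latin=2, Econ=4, Biology=1, Calculus=2, Geology=1, Logic=5, History=4, Physics=3, Art=5. Every pair that conflicts lands in different time slots.

5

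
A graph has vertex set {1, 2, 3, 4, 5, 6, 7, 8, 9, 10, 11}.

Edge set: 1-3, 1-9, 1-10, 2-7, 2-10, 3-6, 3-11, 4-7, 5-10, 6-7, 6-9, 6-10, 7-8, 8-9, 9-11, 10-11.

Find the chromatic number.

2

4 and 7 are adjacent, so at least 2 colors are needed.
One proper 2-coloring: 1=b, 2=b, 3=a, 4=b, 5=b, 6=b, 7=a, 8=b, 9=a, 10=a, 11=b. Every edge joins two different colors.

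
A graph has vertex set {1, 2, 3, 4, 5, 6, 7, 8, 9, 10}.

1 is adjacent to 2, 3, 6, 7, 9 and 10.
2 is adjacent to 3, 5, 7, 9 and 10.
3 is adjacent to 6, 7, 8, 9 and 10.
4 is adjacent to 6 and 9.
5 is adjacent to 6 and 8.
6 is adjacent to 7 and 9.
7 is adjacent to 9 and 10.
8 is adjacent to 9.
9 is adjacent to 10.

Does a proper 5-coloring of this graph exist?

1, 2, 3, 7, 9, 10 form a clique, so at least 6 colors are needed.
So 5 colors are not enough.

No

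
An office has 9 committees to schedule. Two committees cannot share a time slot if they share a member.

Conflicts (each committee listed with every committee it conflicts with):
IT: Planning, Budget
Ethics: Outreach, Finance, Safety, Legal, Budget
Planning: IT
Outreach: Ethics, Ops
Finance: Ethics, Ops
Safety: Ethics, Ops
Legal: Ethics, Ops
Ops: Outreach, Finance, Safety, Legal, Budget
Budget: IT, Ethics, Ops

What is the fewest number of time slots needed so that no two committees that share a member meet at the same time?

2

Legal and Ops conflict, so at least 2 time slots are needed.
2 time slots suffice: time slot 1 → {IT, Ethics, Ops}; time slot 2 → {Planning, Outreach, Finance, Safety, Legal, Budget}. Every pair that conflicts lands in different time slots.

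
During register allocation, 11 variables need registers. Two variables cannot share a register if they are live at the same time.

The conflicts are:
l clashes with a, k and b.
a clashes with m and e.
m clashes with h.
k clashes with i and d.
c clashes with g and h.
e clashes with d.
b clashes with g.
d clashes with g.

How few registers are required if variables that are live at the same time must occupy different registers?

3

The cycle k-l-b-g-d-k has odd length 5, so it cannot be 2-colored; at least 3 registers are needed.
3 registers suffice: l=1, a=2, m=1, k=3, c=2, e=1, i=1, b=2, d=2, g=1, h=3. Every pair that conflicts lands in different registers.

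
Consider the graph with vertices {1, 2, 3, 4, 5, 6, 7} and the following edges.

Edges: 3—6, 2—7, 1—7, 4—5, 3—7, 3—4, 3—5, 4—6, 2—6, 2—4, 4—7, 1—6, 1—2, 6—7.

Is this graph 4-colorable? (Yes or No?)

Yes

The chromatic number is 4. 3, 4, 6, 7 form a clique, so at least 4 colors are needed.
4 colors suffice: color a → {5, 6}; color b → {7}; color c → {1, 4}; color d → {2, 3}.
That is already a proper 4-coloring.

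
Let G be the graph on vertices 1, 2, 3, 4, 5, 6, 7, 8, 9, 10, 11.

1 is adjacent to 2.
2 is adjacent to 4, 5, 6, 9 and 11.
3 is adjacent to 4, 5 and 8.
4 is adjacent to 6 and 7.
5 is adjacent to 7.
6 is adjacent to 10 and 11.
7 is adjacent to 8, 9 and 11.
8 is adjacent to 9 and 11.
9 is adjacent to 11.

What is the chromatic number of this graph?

4

7, 8, 9, 11 are mutually adjacent (a clique of size 4), so at least 4 colors are needed.
A valid assignment using 4 colors: 1=blue, 2=red, 3=red, 4=blue, 5=blue, 6=green, 7=red, 8=yellow, 9=green, 10=red, 11=blue. No two adjacent vertices share a color.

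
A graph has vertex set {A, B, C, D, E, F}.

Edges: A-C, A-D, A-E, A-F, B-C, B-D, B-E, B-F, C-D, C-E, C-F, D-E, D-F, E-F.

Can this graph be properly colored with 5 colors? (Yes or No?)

Yes

The chromatic number is 5. B, C, D, E, F are mutually adjacent (a clique of size 5), so at least 5 colors are needed.
5 colors suffice: color red → {D}; color blue → {C}; color green → {F}; color yellow → {E}; color purple → {A, B}.
That is already a proper 5-coloring.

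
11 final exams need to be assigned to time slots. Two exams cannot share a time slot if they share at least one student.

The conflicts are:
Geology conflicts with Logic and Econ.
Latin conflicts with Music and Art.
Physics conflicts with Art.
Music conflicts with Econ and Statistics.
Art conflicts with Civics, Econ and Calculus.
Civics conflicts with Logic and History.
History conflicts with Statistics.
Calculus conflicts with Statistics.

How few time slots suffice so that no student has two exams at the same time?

3

The cycle Art-Civics-Logic-Geology-Econ-Art has odd length 5, so it cannot be 2-colored; at least 3 time slots are needed.
3 time slots suffice: time slot 1 → {Music, Art, Logic, History}; time slot 2 → {Latin, Physics, Civics, Econ, Statistics}; time slot 3 → {Geology, Calculus}. No two conflicting exams share a time slot.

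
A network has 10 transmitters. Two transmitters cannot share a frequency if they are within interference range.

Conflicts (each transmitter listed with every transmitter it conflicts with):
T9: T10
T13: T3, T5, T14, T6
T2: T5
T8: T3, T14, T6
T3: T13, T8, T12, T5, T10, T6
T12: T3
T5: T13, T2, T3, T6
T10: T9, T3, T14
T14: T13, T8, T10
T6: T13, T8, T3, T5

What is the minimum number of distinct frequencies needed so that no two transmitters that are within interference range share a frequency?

T13, T3, T5, T6 all conflict with each other, so at least 4 frequencies are needed.
4 frequencies suffice: frequency 1 → {T9, T2, T3, T14}; frequency 2 → {T8, T12, T5, T10}; frequency 3 → {T13}; frequency 4 → {T6}. Each listed conflict is separated.

4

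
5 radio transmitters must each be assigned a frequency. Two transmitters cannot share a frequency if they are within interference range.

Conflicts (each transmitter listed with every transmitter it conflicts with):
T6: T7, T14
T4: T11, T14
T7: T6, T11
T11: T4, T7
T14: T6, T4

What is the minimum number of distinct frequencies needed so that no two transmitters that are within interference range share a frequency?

3

The cycle T11-T4-T14-T6-T7-T11 has odd length 5, so it cannot be 2-colored; at least 3 frequencies are needed.
A valid assignment using 3 frequencies: T6=2, T4=2, T7=3, T11=1, T14=1. Every pair that conflicts lands in different frequencies.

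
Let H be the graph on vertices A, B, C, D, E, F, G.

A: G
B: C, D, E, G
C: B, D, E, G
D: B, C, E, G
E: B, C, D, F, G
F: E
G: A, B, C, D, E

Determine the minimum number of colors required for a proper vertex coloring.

B, C, D, E, G are mutually adjacent (a clique of size 5), so at least 5 colors are needed.
5 colors suffice: color red → {A, E}; color blue → {F, G}; color green → {B}; color yellow → {D}; color purple → {C}. Each edge has distinct colors on its endpoints.

5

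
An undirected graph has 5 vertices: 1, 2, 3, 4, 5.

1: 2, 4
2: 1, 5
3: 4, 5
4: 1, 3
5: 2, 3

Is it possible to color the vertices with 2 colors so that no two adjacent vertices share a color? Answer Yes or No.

The cycle 5-3-4-1-2-5 has odd length 5, so it cannot be 2-colored; at least 3 colors are needed.
So 2 colors are not enough.

No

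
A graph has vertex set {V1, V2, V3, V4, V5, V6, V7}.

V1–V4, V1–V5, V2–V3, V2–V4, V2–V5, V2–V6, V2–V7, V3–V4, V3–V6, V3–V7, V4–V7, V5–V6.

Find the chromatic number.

V2, V3, V4, V7 are pairwise adjacent (a clique of size 4), so at least 4 colors are needed.
One proper 4-coloring: V1=1, V2=1, V3=3, V4=2, V5=2, V6=4, V7=4. Every edge joins two different colors.

4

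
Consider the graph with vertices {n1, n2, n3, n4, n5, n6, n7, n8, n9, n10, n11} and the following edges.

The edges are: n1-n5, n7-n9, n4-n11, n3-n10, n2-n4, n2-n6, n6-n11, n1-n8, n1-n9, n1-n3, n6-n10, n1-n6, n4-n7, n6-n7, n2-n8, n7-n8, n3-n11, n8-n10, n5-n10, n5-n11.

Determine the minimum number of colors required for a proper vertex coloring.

2

n8 and n10 are adjacent, so at least 2 colors are needed.
2 colors suffice: color 1 → {n1, n2, n7, n10, n11}; color 2 → {n3, n4, n5, n6, n8, n9}. Each edge has distinct colors on its endpoints.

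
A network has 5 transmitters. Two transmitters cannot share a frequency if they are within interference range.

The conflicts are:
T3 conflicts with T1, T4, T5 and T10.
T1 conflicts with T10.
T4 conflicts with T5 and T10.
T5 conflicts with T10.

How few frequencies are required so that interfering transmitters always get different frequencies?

T3, T4, T5, T10 are mutually in conflict, so at least 4 frequencies are needed.
4 frequencies suffice: T3=2, T1=3, T4=4, T5=3, T10=1. Each listed conflict is separated.

4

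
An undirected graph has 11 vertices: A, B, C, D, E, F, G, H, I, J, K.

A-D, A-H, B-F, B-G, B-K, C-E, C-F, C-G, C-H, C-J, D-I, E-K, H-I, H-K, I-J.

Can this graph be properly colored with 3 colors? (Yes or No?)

The chromatic number is 3. The cycle B-K-H-C-G-B has odd length 5, so it cannot be 2-colored; at least 3 colors are needed.
A valid assignment using 3 colors: A=1, B=1, C=1, D=2, E=2, F=2, G=2, H=2, I=1, J=2, K=3.
That is already a proper 3-coloring.

Yes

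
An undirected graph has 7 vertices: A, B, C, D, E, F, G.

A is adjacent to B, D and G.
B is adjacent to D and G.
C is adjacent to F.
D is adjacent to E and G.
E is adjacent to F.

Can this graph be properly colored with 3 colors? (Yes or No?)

A, B, D, G are mutually adjacent (a clique of size 4), so at least 4 colors are needed.
So 3 colors are not enough.

No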